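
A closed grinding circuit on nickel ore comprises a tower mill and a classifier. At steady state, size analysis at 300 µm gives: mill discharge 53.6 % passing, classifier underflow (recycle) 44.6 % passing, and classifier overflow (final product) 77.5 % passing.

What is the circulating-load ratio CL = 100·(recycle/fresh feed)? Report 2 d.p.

CL = 265.56 %

Mass balance on the −300 µm fraction:
d + r·d = r·u + o → r(d−u) = o−d
r = (77.5 − 53.6)/(53.6 − 44.6) = 23.9/9.0 = 2.6556
CL = 100·r = 265.56 %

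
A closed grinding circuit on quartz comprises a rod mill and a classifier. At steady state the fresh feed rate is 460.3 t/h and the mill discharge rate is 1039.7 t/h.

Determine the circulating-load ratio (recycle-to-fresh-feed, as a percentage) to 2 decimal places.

Mill node: discharge = fresh + recycle.
R = M − F = 1039.7 − 460.3 = 579.4 t/h
CL = 100·R/F = 100·579.4/460.3 = 125.87 %

CL = 125.87 %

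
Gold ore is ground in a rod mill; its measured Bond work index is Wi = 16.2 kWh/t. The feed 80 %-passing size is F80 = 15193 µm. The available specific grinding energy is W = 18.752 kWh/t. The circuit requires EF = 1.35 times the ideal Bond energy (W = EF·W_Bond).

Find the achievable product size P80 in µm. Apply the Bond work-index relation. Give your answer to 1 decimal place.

W = 10 Wi / √P80 − 10 Wi / √F80
W_Bond = W / EF = 18.752 / 1.35 = 13.8904 kWh/t
1/√P80 = 1/√F80 + W_Bond/(10·Wi)
  = 13.8904/(10·16.2) + 1/√15193 = 0.085743 + 0.008113 = 0.093856
P80 = (1/0.093856)² = 10.6546² = 113.52 µm

P80 = 113.5 µm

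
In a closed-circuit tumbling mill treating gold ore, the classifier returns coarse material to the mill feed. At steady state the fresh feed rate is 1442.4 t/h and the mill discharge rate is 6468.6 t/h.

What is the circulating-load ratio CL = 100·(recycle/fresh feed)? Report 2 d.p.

Discharge = new feed + return, hence
R = M − F = 6468.6 − 1442.4 = 5026.2 t/h
CL = 100·R/F = 100·5026.2/1442.4 = 348.46 %

CL = 348.46 %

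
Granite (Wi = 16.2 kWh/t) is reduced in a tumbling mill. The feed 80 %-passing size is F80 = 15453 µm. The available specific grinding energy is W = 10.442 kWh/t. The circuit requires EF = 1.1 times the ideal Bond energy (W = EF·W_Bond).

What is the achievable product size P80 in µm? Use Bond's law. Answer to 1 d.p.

W = 10·Wi·[P80^(−½) − F80^(−½)]
W_Bond = W / EF = 10.442 / 1.1 = 9.4927 kWh/t
P80^-0.5 = F80^-0.5 + W_Bond/(10 Wi)
  = 9.4927/(10·16.2) + 1/√15453 = 0.058597 + 0.008044 = 0.066641
P80 = (1/0.066641)² = 15.0057² = 225.17 µm

P80 = 225.2 µm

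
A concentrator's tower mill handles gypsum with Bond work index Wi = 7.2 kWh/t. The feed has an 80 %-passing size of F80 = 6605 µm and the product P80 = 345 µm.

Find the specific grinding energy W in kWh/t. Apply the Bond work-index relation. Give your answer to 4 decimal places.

W_Bond = 10·Wi·(1/√P₈₀ − 1/√F₈₀)
1/√345 = 0.053838;  1/√6605 = 0.012304
W = 10·7.2·(0.053838 − 0.012304) = 2.9904 kWh/t

W = 2.9904 kWh/t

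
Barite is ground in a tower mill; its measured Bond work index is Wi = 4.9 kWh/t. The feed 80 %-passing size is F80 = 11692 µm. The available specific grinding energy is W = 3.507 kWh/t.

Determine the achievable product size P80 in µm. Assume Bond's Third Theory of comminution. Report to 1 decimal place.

P80 = 153.1 µm

W = 10 Wi / √P80 − 10 Wi / √F80
⇒ 1/√P80 = W/(10·Wi) + 1/√F80
  = 3.5070/(10·4.9) + 1/√11692 = 0.071571 + 0.009248 = 0.080820
P80 = (1/0.080820)² = 12.3732² = 153.10 µm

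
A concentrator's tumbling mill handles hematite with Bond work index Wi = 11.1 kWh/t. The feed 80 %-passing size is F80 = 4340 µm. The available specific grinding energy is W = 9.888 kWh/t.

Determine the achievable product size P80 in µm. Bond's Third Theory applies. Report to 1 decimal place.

W = 10 Wi (P80^-0.5 − F80^-0.5)
P80^(−½) = W/(10 Wi) + F80^(−½)
  = 9.8880/(10·11.1) + 1/√4340 = 0.089081 + 0.015179 = 0.104260
P80 = (1/0.104260)² = 9.5914² = 91.99 µm

P80 = 92.0 µm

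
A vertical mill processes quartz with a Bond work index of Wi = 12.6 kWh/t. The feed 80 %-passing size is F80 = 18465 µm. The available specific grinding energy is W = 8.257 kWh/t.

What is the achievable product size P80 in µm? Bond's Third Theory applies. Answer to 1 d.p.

W = 10 Wi / √P80 − 10 Wi / √F80
1/√P80 = 1/√F80 + W/(10·Wi)
  = 8.2570/(10·12.6) + 1/√18465 = 0.065532 + 0.007359 = 0.072891
P80 = (1/0.072891)² = 13.7191² = 188.21 µm

P80 = 188.2 µm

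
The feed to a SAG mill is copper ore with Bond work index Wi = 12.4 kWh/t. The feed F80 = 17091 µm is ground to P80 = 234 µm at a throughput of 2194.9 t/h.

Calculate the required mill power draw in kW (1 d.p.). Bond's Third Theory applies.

W = 10 Wi / √P80 − 10 Wi / √F80
W = 10·12.4·(1/√234 − 1/√17091) = 10·12.4·(0.057723) = 7.1576 kWh/t
Power = W × throughput = 7.1576 kWh/t × 2194.9 t/h = 15710.3 kW

P = 15710.3 kW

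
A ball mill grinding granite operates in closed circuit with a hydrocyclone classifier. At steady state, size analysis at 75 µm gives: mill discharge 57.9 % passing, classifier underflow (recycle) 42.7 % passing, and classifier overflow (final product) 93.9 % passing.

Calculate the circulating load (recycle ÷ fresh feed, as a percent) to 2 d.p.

CL = 236.84 %

Mass balance on the −75 µm fraction:
Fd + Rd = Ru + Fo ⇒ R/F = (o−d)/(d−u)
r = (93.9 − 57.9)/(57.9 − 42.7) = 36.0/15.2 = 2.3684
CL = 100·r = 236.84 %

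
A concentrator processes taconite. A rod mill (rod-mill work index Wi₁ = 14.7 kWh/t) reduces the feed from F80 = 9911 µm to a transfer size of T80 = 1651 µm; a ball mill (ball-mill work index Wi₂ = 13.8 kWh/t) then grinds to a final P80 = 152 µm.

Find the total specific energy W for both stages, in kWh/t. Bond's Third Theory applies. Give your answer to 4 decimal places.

W = 10 Wi / √P80 − 10 Wi / √F80
Stage 1 (9911→1651 µm, Wi₁=14.7): W₁ = 10·14.7·(0.024611 − 0.010045) = 2.1412 kWh/t
Stage 2 (1651→152 µm, Wi₂=13.8): W₂ = 10·13.8·(0.081111 − 0.024611) = 7.7970 kWh/t
W = W₁ + W₂ = 2.1412 + 7.7970 = 9.9382 kWh/t

W = 9.9382 kWh/t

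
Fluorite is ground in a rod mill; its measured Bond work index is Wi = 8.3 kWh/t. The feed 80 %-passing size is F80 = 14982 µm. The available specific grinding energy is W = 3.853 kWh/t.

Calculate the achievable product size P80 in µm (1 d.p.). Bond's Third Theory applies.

P80 = 335.5 µm

Bond:  W = 10 Wi (1/√P − 1/√F)
1/√P80 = 1/√F80 + W/(10·Wi)
  = 3.8530/(10·8.3) + 1/√14982 = 0.046422 + 0.008170 = 0.054592
P80 = (1/0.054592)² = 18.3179² = 335.54 µm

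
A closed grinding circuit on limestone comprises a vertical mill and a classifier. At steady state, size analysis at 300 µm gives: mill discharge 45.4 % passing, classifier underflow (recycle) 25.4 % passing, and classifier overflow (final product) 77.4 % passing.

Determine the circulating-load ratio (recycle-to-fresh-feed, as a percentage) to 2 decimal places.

Classifier node, passing 300 µm:
r = (o − d)/(d − u)
r = (77.4 − 45.4)/(45.4 − 25.4) = 32.0/20.0 = 1.6000
CL = 100·r = 160.00 %

CL = 160.00 %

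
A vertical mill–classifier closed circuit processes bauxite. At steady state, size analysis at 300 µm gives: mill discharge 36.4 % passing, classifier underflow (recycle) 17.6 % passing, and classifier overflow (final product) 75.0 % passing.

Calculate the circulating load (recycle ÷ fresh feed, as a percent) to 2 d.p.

Classifier node, passing 300 µm:
(1+r)d = ru + o → r = (o−d)/(d−u)
r = (75.0 − 36.4)/(36.4 − 17.6) = 38.6/18.8 = 2.0532
CL = 100·r = 205.32 %

CL = 205.32 %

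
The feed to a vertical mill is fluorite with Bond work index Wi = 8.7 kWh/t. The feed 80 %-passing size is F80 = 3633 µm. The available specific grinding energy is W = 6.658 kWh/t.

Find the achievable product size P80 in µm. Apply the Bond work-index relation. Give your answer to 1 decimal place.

P80 = 115.3 µm

W = 10 Wi / √P80 − 10 Wi / √F80
⇒ 1/√P80 = W/(10·Wi) + 1/√F80
  = 6.6580/(10·8.7) + 1/√3633 = 0.076529 + 0.016591 = 0.093120
P80 = (1/0.093120)² = 10.7389² = 115.32 µm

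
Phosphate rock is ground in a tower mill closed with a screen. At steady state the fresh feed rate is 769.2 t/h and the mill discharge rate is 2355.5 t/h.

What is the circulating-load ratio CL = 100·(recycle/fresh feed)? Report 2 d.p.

CL = 206.23 %

Mill node: discharge = fresh + recycle.
R = M − F = 2355.5 − 769.2 = 1586.3 t/h
CL = 100·R/F = 100·1586.3/769.2 = 206.23 %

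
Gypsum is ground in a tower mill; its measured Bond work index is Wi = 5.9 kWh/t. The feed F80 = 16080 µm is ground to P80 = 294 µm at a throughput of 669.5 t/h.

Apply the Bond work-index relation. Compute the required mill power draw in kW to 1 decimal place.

P = 1992.2 kW

Bond: W = 10·Wi·(1/√P80 − 1/√F80)
W = 10·5.9·(1/√294 − 1/√16080) = 10·5.9·(0.050435) = 2.9757 kWh/t
P_mill = W·ṁ = 2.9757·669.5 = 1992.2 kW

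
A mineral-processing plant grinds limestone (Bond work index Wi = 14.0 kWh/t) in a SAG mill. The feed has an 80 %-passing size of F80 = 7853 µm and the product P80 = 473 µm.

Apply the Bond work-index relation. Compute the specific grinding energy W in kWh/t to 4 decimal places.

W = 10 Wi / √P80 − 10 Wi / √F80
1/√473 = 0.045980;  1/√7853 = 0.011284
W = 10·14.0·(0.045980 − 0.011284) = 4.8574 kWh/t

W = 4.8574 kWh/t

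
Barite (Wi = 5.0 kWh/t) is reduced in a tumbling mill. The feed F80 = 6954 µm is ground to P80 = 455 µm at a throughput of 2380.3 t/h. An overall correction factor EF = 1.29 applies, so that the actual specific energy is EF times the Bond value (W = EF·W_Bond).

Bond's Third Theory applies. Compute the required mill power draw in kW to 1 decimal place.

W = 10 Wi (P80^-0.5 − F80^-0.5)
W = 10·5.0·(1/√455 − 1/√6954) = 10·5.0·(0.034889) = 1.7444 kWh/t
With EF = 1.29: W = 1.7444·1.29 = 2.2503 kWh/t
Power = W × throughput = 2.2503 kWh/t × 2380.3 t/h = 5356.5 kW

P = 5356.5 kW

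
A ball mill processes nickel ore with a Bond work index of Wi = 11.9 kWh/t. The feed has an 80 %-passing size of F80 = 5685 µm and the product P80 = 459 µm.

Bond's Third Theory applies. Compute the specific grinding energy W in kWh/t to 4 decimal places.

W = 10 Wi (1/√P80 − 1/√F80)  [Bond]
1/√459 = 0.046676;  1/√5685 = 0.013263
W = 10·11.9·(0.046676 − 0.013263) = 3.9762 kWh/t

W = 3.9762 kWh/t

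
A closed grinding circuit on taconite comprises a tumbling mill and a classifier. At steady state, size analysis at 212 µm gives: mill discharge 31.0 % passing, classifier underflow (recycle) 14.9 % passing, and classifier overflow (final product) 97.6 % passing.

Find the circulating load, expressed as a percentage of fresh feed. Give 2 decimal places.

CL = 413.66 %

Classifier node, passing 212 µm:
(1+r)d = ru + o → r = (o−d)/(d−u)
r = (97.6 − 31.0)/(31.0 − 14.9) = 66.6/16.1 = 4.1366
CL = 100·r = 413.66 %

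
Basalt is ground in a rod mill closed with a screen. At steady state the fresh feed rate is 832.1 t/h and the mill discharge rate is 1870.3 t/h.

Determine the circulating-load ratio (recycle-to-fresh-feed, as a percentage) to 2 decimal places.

CL = 124.77 %

Steady state: M = F + R.
R = M − F = 1870.3 − 832.1 = 1038.2 t/h
CL = 100·R/F = 100·1038.2/832.1 = 124.77 %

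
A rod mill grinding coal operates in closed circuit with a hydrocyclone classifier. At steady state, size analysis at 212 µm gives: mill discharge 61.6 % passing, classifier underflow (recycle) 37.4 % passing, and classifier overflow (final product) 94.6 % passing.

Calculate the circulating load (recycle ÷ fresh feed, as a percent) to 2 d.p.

Mass balance on the −212 µm fraction:
(1+r)d = ru + o → r = (o−d)/(d−u)
r = (94.6 − 61.6)/(61.6 − 37.4) = 33.0/24.2 = 1.3636
CL = 100·r = 136.36 %

CL = 136.36 %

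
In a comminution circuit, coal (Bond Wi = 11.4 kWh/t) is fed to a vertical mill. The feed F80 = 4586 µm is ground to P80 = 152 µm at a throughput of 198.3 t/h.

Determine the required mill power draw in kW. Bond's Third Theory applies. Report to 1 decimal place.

P = 1499.8 kW

W = 10·Wi·(P80^(-½) − F80^(-½))
W = 10·11.4·(1/√152 − 1/√4586) = 10·11.4·(0.066344) = 7.5632 kWh/t
Power = W × throughput = 7.5632 kWh/t × 198.3 t/h = 1499.8 kW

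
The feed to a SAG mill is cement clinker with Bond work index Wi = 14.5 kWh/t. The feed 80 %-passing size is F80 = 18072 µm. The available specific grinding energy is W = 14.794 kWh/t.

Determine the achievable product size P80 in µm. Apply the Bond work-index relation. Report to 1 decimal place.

Bond:  W = 10 Wi (1/√P − 1/√F)
⇒ 1/√P80 = W/(10·Wi) + 1/√F80
  = 14.7940/(10·14.5) + 1/√18072 = 0.102028 + 0.007439 = 0.109466
P80 = (1/0.109466)² = 9.1352² = 83.45 µm

P80 = 83.5 µm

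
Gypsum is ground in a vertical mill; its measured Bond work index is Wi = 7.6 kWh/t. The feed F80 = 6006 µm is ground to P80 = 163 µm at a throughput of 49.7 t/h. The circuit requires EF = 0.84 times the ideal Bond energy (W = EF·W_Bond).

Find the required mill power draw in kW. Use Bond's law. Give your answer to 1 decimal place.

P = 207.6 kW

W = 10 Wi / √P80 − 10 Wi / √F80
W = 10·7.6·(1/√163 − 1/√6006) = 10·7.6·(0.065423) = 4.9721 kWh/t
Corrected W = EF·W_Bond = 0.84·4.9721 = 4.1766 kWh/t
P_mill = W·ṁ = 4.1766·49.7 = 207.6 kW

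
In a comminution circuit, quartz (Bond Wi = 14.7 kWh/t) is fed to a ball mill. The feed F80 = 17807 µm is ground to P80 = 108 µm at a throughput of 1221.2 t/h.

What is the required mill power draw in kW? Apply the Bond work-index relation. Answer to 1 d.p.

W = 10·Wi·(P80^(-½) − F80^(-½))
W = 10·14.7·(1/√108 − 1/√17807) = 10·14.7·(0.088731) = 13.0435 kWh/t
Power = W × throughput = 13.0435 kWh/t × 1221.2 t/h = 15928.7 kW

P = 15928.7 kW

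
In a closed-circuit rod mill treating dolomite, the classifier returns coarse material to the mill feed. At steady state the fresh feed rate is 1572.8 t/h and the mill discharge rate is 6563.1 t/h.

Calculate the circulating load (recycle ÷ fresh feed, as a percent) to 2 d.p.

CL = 317.29 %

M = F + R at steady state, so:
R = M − F = 6563.1 − 1572.8 = 4990.3 t/h
CL = 100·R/F = 100·4990.3/1572.8 = 317.29 %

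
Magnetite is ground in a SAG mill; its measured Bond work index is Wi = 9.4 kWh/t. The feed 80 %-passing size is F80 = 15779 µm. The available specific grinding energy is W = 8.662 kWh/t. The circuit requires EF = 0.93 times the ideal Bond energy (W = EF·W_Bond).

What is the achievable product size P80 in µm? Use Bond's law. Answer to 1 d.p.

P80 = 87.3 µm

W = 10·Wi·[P80^(−½) − F80^(−½)]
W_Bond = W / EF = 8.662 / 0.93 = 9.3140 kWh/t
P80^-0.5 = F80^-0.5 + W_Bond/(10 Wi)
  = 9.3140/(10·9.4) + 1/√15779 = 0.099085 + 0.007961 = 0.107046
P80 = (1/0.107046)² = 9.3418² = 87.27 µm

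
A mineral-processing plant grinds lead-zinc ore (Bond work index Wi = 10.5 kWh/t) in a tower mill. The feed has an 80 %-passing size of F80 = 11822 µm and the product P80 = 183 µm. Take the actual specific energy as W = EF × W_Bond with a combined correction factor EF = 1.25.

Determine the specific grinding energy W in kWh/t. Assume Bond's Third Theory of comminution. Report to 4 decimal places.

Bond: W = 10·Wi·(1/√P80 − 1/√F80)
1/√183 = 0.073922;  1/√11822 = 0.009197
W = 10·10.5·(0.073922 − 0.009197) = 6.7961 kWh/t
With EF = 1.25: W = 6.7961·1.25 = 8.4951 kWh/t

W = 8.4951 kWh/t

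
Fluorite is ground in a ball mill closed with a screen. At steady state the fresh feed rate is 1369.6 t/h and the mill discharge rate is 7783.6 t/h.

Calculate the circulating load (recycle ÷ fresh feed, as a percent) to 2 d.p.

CL = 468.31 %

Mill node: discharge = fresh + recycle.
R = M − F = 7783.6 − 1369.6 = 6414.0 t/h
CL = 100·R/F = 100·6414.0/1369.6 = 468.31 %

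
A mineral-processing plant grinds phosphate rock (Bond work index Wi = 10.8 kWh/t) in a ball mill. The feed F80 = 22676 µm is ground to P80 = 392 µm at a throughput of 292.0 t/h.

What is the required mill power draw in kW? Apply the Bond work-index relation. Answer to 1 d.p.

W = 10·Wi·(P80^(-½) − F80^(-½))
W = 10·10.8·(1/√392 − 1/√22676) = 10·10.8·(0.043867) = 4.7376 kWh/t
Power = W × throughput = 4.7376 kWh/t × 292.0 t/h = 1383.4 kW

P = 1383.4 kW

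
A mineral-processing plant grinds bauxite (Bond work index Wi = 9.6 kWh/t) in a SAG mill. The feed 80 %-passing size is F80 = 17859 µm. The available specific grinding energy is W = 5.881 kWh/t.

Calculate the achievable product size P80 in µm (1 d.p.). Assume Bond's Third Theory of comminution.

P80 = 211.6 µm

Bond: W = 10·Wi·(1/√P80 − 1/√F80)
⇒ 1/√P80 = W/(10 Wi) + 1/√F80
  = 5.8810/(10·9.6) + 1/√17859 = 0.061260 + 0.007483 = 0.068743
P80 = (1/0.068743)² = 14.5469² = 211.61 µm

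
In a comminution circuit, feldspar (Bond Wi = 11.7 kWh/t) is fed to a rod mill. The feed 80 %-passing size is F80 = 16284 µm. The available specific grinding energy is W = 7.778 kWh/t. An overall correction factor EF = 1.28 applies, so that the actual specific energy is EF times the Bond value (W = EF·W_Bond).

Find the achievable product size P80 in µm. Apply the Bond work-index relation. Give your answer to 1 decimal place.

W_Bond = 10·Wi·(1/√P₈₀ − 1/√F₈₀)
W_Bond = W / EF = 7.778 / 1.28 = 6.0766 kWh/t
⇒ 1/√P80 = W_Bond/(10·Wi) + 1/√F80
  = 6.0766/(10·11.7) + 1/√16284 = 0.051936 + 0.007836 = 0.059773
P80 = (1/0.059773)² = 16.7300² = 279.89 µm

P80 = 279.9 µm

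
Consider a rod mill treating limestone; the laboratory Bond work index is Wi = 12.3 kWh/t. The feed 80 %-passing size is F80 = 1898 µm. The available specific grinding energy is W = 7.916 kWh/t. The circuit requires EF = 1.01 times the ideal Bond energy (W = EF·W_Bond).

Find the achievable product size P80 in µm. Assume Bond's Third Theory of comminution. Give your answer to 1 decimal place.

P80 = 133.1 µm

W = 10 Wi (P80^-0.5 − F80^-0.5)
W_Bond = W / EF = 7.916 / 1.01 = 7.8376 kWh/t
⇒ 1/√P80 = W_Bond/(10·Wi) + 1/√F80
  = 7.8376/(10·12.3) + 1/√1898 = 0.063721 + 0.022954 = 0.086674
P80 = (1/0.086674)² = 11.5375² = 133.11 µm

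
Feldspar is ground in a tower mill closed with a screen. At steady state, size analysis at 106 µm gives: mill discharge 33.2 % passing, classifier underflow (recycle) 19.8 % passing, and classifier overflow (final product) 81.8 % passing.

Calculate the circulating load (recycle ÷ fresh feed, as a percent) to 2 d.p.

CL = 362.69 %

Balance %-passing 106 µm (r = R/F):
(1+r)·d = r·u + o ⇒ r = (o−d)/(d−u)
r = (81.8 − 33.2)/(33.2 − 19.8) = 48.6/13.4 = 3.6269
CL = 100·r = 362.69 %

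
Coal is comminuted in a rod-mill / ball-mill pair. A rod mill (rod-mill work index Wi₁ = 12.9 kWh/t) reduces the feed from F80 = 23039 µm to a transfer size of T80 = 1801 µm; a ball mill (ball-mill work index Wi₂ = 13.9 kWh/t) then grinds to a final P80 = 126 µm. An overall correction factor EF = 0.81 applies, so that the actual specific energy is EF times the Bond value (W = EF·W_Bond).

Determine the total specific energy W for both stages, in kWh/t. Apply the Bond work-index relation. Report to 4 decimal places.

W = 9.1510 kWh/t

W = 10·Wi·(P80^(-½) − F80^(-½))
Stage 1 (23039→1801 µm, Wi₁=12.9): W₁ = 10·12.9·(0.023564 − 0.006588) = 2.1898 kWh/t
Stage 2 (1801→126 µm, Wi₂=13.9): W₂ = 10·13.9·(0.089087 − 0.023564) = 9.1078 kWh/t
W = W₁ + W₂ = 2.1898 + 9.1078 = 11.2976 kWh/t
Apply correction: 11.2976 × 0.81 = 9.1510 kWh/t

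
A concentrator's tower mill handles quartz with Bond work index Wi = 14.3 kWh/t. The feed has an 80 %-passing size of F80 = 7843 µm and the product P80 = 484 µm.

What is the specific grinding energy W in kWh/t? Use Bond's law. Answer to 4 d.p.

W = 10·Wi·[P80^(−½) − F80^(−½)]
1/√484 = 0.045455;  1/√7843 = 0.011292
W = 10·14.3·(0.045455 − 0.011292) = 4.8853 kWh/t

W = 4.8853 kWh/t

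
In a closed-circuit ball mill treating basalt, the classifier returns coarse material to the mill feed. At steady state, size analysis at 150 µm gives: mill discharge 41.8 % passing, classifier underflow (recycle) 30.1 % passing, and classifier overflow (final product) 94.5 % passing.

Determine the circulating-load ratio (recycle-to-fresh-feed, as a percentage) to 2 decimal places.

CL = 450.43 %

Two-product formula at 150 µm:
(1+r)d = ru + o → r = (o−d)/(d−u)
r = (94.5 − 41.8)/(41.8 − 30.1) = 52.7/11.7 = 4.5043
CL = 100·r = 450.43 %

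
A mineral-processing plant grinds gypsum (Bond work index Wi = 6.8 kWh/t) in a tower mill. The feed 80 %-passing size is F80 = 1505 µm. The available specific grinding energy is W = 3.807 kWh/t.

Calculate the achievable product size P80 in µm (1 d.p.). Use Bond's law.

W = 10 Wi (P80^-0.5 − F80^-0.5)
⇒ 1/√P80 = W/(10·Wi) + 1/√F80
  = 3.8070/(10·6.8) + 1/√1505 = 0.055985 + 0.025777 = 0.081762
P80 = (1/0.081762)² = 12.2306² = 149.59 µm

P80 = 149.6 µm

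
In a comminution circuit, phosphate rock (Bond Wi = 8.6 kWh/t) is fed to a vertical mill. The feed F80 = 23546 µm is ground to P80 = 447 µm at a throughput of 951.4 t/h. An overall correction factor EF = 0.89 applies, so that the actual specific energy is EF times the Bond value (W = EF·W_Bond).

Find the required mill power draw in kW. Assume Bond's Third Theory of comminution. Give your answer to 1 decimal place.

P = 2969.7 kW

W = 10 Wi (1/√P80 − 1/√F80)  [Bond]
W = 10·8.6·(1/√447 − 1/√23546) = 10·8.6·(0.040781) = 3.5072 kWh/t
With EF = 0.89: W = 3.5072·0.89 = 3.1214 kWh/t
Mill draw = 3.1214 × 951.4 = 2969.7 kW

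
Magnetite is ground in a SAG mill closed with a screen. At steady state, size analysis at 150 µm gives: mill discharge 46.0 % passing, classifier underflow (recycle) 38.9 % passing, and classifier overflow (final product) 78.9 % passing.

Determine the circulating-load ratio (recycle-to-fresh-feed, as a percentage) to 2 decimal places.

CL = 463.38 %

Mass balance on the −150 µm fraction:
(1+r)·d = r·u + o ⇒ r = (o−d)/(d−u)
r = (78.9 − 46.0)/(46.0 − 38.9) = 32.9/7.1 = 4.6338
CL = 100·r = 463.38 %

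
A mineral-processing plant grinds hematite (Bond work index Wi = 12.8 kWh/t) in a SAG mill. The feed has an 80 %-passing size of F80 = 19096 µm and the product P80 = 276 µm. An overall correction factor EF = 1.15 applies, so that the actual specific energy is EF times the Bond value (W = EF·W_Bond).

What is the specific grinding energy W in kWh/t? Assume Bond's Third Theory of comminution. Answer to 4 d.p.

W = 10 Wi (1/√P80 − 1/√F80)  [Bond]
1/√276 = 0.060193;  1/√19096 = 0.007237
W = 10·12.8·(0.060193 − 0.007237) = 6.7784 kWh/t
With EF = 1.15: W = 6.7784·1.15 = 7.7952 kWh/t

W = 7.7952 kWh/t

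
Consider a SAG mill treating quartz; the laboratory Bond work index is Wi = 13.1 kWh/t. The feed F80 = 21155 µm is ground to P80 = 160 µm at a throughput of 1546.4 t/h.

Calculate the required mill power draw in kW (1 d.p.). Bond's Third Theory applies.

W = 10·Wi·(P80^(-½) − F80^(-½))
W = 10·13.1·(1/√160 − 1/√21155) = 10·13.1·(0.072182) = 9.4558 kWh/t
Mill draw = 9.4558 × 1546.4 = 14622.4 kW

P = 14622.4 kW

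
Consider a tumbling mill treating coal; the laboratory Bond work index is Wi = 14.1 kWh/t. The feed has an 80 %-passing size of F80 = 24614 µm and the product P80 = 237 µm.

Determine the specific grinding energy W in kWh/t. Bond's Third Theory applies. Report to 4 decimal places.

W = 8.2602 kWh/t

Bond: W = 10·Wi·(1/√P80 − 1/√F80)
1/√237 = 0.064957;  1/√24614 = 0.006374
W = 10·14.1·(0.064957 − 0.006374) = 8.2602 kWh/t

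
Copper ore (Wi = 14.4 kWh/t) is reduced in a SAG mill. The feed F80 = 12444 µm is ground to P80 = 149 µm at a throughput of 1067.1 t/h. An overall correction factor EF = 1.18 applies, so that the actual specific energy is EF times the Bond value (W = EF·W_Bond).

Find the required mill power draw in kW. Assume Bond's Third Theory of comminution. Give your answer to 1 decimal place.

W_Bond = 10·Wi·(1/√P₈₀ − 1/√F₈₀)
W = 10·14.4·(1/√149 − 1/√12444) = 10·14.4·(0.072959) = 10.5061 kWh/t
With EF = 1.18: W = 10.5061·1.18 = 12.3972 kWh/t
P = W·T = 12.3972·1067.1 = 13229.0 kW

P = 13229.0 kW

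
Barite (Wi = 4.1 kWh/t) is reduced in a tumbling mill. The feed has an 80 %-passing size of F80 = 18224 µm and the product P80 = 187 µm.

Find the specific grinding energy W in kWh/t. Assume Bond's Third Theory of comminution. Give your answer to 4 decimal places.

W = 2.6945 kWh/t

W = 10·Wi·[P80^(−½) − F80^(−½)]
1/√187 = 0.073127;  1/√18224 = 0.007408
W = 10·4.1·(0.073127 − 0.007408) = 2.6945 kWh/t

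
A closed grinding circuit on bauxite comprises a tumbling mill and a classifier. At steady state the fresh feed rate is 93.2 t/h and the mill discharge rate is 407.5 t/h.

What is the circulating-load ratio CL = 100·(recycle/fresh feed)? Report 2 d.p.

CL = 337.23 %

M = F + R at steady state, so:
R = M − F = 407.5 − 93.2 = 314.3 t/h
CL = 100·R/F = 100·314.3/93.2 = 337.23 %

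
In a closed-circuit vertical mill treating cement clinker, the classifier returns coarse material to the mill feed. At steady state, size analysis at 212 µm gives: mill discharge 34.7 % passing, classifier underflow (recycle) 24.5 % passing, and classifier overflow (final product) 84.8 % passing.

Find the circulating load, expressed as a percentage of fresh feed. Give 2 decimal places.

CL = 491.18 %

Let r = R/F. Size balance at 212 µm:
r = (o − d)/(d − u)
r = (84.8 − 34.7)/(34.7 − 24.5) = 50.1/10.2 = 4.9118
CL = 100·r = 491.18 %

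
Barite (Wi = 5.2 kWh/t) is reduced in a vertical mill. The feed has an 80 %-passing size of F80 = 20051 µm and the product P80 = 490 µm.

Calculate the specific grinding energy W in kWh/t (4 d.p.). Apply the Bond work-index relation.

W = 10 Wi (P80^-0.5 − F80^-0.5)
1/√490 = 0.045175;  1/√20051 = 0.007062
W = 10·5.2·(0.045175 − 0.007062) = 1.9819 kWh/t

W = 1.9819 kWh/t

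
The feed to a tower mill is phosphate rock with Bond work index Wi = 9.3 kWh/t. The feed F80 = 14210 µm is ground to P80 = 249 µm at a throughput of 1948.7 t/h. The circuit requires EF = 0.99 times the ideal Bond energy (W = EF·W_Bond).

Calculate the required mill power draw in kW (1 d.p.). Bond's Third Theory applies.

P = 9865.0 kW

W = 10·Wi·[P80^(−½) − F80^(−½)]
W = 10·9.3·(1/√249 − 1/√14210) = 10·9.3·(0.054984) = 5.1135 kWh/t
Corrected W = EF·W_Bond = 0.99·5.1135 = 5.0623 kWh/t
Mill draw = 5.0623 × 1948.7 = 9865.0 kW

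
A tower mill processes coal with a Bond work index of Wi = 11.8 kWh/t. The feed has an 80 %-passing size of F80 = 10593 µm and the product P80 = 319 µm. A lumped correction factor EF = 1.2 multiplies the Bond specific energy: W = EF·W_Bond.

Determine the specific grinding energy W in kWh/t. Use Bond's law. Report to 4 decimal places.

Bond:  W = 10 Wi (1/√P − 1/√F)
1/√319 = 0.055989;  1/√10593 = 0.009716
W = 10·11.8·(0.055989 − 0.009716) = 5.4602 kWh/t
Apply correction: 5.4602 × 1.2 = 6.5523 kWh/t

W = 6.5523 kWh/t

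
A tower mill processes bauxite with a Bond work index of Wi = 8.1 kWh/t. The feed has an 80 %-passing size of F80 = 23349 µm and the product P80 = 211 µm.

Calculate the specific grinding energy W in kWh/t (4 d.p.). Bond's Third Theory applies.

W = 5.0462 kWh/t

W = 10·Wi·[P80^(−½) − F80^(−½)]
1/√211 = 0.068843;  1/√23349 = 0.006544
W = 10·8.1·(0.068843 − 0.006544) = 5.0462 kWh/t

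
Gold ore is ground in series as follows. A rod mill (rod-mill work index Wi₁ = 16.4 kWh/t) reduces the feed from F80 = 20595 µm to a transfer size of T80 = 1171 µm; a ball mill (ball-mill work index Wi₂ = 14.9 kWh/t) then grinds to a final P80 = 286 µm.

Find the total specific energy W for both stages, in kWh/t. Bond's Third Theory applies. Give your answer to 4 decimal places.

W = 8.1061 kWh/t

W = 10·Wi·(P80^(-½) − F80^(-½))
Stage 1 (20595→1171 µm, Wi₁=16.4): W₁ = 10·16.4·(0.029223 − 0.006968) = 3.6498 kWh/t
Stage 2 (1171→286 µm, Wi₂=14.9): W₂ = 10·14.9·(0.059131 − 0.029223) = 4.4564 kWh/t
W = W₁ + W₂ = 3.6498 + 4.4564 = 8.1061 kWh/t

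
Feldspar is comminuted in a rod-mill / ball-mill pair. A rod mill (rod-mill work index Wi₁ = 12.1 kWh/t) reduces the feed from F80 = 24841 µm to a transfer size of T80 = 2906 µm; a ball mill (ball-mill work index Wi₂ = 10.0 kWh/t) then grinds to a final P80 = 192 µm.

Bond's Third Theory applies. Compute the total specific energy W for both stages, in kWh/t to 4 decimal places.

W = 10 Wi (1/√P80 − 1/√F80)  [Bond]
Stage 1 (24841→2906 µm, Wi₁=12.1): W₁ = 10·12.1·(0.018550 − 0.006345) = 1.4769 kWh/t
Stage 2 (2906→192 µm, Wi₂=10.0): W₂ = 10·10.0·(0.072169 − 0.018550) = 5.3618 kWh/t
W = W₁ + W₂ = 1.4769 + 5.3618 = 6.8387 kWh/t

W = 6.8387 kWh/t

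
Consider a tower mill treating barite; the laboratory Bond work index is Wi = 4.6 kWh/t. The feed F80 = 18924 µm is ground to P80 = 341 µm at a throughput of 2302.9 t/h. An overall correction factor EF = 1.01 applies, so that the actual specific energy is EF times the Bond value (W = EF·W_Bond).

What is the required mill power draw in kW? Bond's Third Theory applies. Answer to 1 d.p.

P = 5016.2 kW

W = 10 Wi (P80^-0.5 − F80^-0.5)
W = 10·4.6·(1/√341 − 1/√18924) = 10·4.6·(0.046884) = 2.1567 kWh/t
With EF = 1.01: W = 2.1567·1.01 = 2.1782 kWh/t
P_mill = W·ṁ = 2.1782·2302.9 = 5016.2 kW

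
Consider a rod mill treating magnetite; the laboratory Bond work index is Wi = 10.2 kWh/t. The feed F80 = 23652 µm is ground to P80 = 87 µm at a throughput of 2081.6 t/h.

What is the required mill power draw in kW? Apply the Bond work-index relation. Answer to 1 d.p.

W = 10 Wi (1/√P80 − 1/√F80)  [Bond]
W = 10·10.2·(1/√87 − 1/√23652) = 10·10.2·(0.100709) = 10.2723 kWh/t
Mill draw = 10.2723 × 2081.6 = 21382.9 kW

P = 21382.9 kW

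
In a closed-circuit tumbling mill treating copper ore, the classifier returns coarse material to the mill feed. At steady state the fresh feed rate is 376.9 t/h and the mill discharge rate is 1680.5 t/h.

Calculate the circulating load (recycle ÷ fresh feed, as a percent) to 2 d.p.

Mill node: discharge = fresh + recycle.
R = M − F = 1680.5 − 376.9 = 1303.6 t/h
CL = 100·R/F = 100·1303.6/376.9 = 345.87 %

CL = 345.87 %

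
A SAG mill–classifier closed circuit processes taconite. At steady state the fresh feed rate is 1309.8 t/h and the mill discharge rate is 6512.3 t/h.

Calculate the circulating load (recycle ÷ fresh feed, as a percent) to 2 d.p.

M = F + R at steady state, so:
R = M − F = 6512.3 − 1309.8 = 5202.5 t/h
CL = 100·R/F = 100·5202.5/1309.8 = 397.20 %

CL = 397.20 %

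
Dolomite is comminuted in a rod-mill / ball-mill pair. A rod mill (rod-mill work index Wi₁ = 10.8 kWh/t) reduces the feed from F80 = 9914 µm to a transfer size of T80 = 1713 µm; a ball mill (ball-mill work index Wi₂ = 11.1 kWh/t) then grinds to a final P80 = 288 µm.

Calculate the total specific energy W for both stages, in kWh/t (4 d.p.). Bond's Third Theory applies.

Bond: W = 10·Wi·(1/√P80 − 1/√F80)
Stage 1 (9914→1713 µm, Wi₁=10.8): W₁ = 10·10.8·(0.024161 − 0.010043) = 1.5248 kWh/t
Stage 2 (1713→288 µm, Wi₂=11.1): W₂ = 10·11.1·(0.058926 − 0.024161) = 3.8588 kWh/t
W = W₁ + W₂ = 1.5248 + 3.8588 = 5.3836 kWh/t

W = 5.3836 kWh/t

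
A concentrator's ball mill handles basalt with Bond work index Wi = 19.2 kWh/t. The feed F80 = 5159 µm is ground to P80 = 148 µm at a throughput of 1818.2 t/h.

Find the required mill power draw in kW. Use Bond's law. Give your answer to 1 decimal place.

P = 23835.1 kW

W = 10 Wi (P80^-0.5 − F80^-0.5)
W = 10·19.2·(1/√148 − 1/√5159) = 10·19.2·(0.068277) = 13.1092 kWh/t
Mill draw = 13.1092 × 1818.2 = 23835.1 kW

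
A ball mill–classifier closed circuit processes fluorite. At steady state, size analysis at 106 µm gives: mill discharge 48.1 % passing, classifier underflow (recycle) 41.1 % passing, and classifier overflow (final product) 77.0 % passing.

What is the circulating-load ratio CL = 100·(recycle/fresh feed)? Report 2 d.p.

Let r = R/F. Size balance at 106 µm:
(1+r)·d = r·u + o ⇒ r = (o−d)/(d−u)
r = (77.0 − 48.1)/(48.1 − 41.1) = 28.9/7.0 = 4.1286
CL = 100·r = 412.86 %

CL = 412.86 %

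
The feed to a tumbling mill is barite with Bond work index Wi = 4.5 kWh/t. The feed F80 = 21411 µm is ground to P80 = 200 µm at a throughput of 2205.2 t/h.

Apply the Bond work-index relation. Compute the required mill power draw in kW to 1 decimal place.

Bond:  W = 10 Wi (1/√P − 1/√F)
W = 10·4.5·(1/√200 − 1/√21411) = 10·4.5·(0.063877) = 2.8744 kWh/t
Mill draw = 2.8744 × 2205.2 = 6338.7 kW

P = 6338.7 kW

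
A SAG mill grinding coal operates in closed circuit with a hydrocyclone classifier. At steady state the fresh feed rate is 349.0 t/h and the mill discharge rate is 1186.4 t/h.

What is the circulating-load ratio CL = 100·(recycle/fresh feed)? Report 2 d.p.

CL = 239.94 %

Steady state: M = F + R.
R = M − F = 1186.4 − 349.0 = 837.4 t/h
CL = 100·R/F = 100·837.4/349.0 = 239.94 %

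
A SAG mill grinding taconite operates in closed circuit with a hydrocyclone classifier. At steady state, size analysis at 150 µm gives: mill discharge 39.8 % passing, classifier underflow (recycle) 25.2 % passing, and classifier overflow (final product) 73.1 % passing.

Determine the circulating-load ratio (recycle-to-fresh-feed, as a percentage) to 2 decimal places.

Two-product formula at 150 µm:
Fd + Rd = Ru + Fo ⇒ R/F = (o−d)/(d−u)
r = (73.1 − 39.8)/(39.8 − 25.2) = 33.3/14.6 = 2.2808
CL = 100·r = 228.08 %

CL = 228.08 %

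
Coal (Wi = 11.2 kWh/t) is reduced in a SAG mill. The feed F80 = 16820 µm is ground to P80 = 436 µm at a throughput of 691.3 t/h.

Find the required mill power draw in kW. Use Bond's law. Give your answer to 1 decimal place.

W = 10 Wi / √P80 − 10 Wi / √F80
W = 10·11.2·(1/√436 − 1/√16820) = 10·11.2·(0.040181) = 4.5002 kWh/t
Power = W × throughput = 4.5002 kWh/t × 691.3 t/h = 3111.0 kW

P = 3111.0 kW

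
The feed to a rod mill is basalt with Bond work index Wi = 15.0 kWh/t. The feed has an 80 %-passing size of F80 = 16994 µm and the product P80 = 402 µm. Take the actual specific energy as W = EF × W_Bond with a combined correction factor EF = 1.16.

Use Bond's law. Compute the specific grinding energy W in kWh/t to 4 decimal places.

W = 10·Wi·[P80^(−½) − F80^(−½)]
1/√402 = 0.049875;  1/√16994 = 0.007671
W = 10·15.0·(0.049875 − 0.007671) = 6.3307 kWh/t
W_actual = 1.16 × 6.3307 = 7.3436 kWh/t

W = 7.3436 kWh/t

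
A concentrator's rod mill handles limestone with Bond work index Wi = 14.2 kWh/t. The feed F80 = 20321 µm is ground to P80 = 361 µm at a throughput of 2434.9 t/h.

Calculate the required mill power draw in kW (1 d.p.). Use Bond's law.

P = 15772.2 kW

W = 10 Wi (1/√P80 − 1/√F80)  [Bond]
W = 10·14.2·(1/√361 − 1/√20321) = 10·14.2·(0.045617) = 6.4776 kWh/t
Power = W × throughput = 6.4776 kWh/t × 2434.9 t/h = 15772.2 kW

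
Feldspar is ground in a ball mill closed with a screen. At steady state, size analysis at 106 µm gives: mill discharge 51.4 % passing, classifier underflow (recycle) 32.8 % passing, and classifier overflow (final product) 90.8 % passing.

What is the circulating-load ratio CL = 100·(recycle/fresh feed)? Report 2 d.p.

CL = 211.83 %

Balance %-passing 106 µm (r = R/F):
d + r·d = r·u + o → r(d−u) = o−d
r = (90.8 − 51.4)/(51.4 − 32.8) = 39.4/18.6 = 2.1183
CL = 100·r = 211.83 %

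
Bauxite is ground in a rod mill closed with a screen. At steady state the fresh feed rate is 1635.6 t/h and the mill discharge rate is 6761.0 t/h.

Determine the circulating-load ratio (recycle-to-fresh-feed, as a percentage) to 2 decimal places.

CL = 313.37 %

Mill node: discharge = fresh + recycle.
R = M − F = 6761.0 − 1635.6 = 5125.4 t/h
CL = 100·R/F = 100·5125.4/1635.6 = 313.37 %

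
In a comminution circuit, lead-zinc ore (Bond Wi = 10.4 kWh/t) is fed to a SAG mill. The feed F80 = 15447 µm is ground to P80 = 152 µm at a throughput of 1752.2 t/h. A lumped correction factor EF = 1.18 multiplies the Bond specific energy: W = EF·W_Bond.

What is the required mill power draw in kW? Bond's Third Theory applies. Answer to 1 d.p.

P = 15711.1 kW

W = 10·Wi·[P80^(−½) − F80^(−½)]
W = 10·10.4·(1/√152 − 1/√15447) = 10·10.4·(0.073065) = 7.5987 kWh/t
With EF = 1.18: W = 7.5987·1.18 = 8.9665 kWh/t
P = W·T = 8.9665·1752.2 = 15711.1 kW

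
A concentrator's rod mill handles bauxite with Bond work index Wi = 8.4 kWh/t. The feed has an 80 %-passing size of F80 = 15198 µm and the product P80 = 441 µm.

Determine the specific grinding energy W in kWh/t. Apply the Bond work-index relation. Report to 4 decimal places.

W = 3.3186 kWh/t

W = 10 Wi (P80^-0.5 − F80^-0.5)
1/√441 = 0.047619;  1/√15198 = 0.008112
W = 10·8.4·(0.047619 − 0.008112) = 3.3186 kWh/t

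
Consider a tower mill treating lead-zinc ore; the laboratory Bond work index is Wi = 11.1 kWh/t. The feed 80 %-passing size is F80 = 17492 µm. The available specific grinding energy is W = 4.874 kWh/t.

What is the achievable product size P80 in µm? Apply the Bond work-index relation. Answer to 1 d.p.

P80 = 377.5 µm

W = 10 Wi / √P80 − 10 Wi / √F80
⇒ 1/√P80 = W/(10 Wi) + 1/√F80
  = 4.8740/(10·11.1) + 1/√17492 = 0.043910 + 0.007561 = 0.051471
P80 = (1/0.051471)² = 19.4284² = 377.46 µm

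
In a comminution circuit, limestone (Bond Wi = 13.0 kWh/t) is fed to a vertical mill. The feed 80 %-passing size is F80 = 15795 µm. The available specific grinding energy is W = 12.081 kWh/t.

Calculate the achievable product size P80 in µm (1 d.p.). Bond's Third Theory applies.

W = 10 Wi / √P80 − 10 Wi / √F80
⇒ 1/√P80 = W/(10 Wi) + 1/√F80
  = 12.0810/(10·13.0) + 1/√15795 = 0.092931 + 0.007957 = 0.100888
P80 = (1/0.100888)² = 9.9120² = 98.25 µm

P80 = 98.2 µm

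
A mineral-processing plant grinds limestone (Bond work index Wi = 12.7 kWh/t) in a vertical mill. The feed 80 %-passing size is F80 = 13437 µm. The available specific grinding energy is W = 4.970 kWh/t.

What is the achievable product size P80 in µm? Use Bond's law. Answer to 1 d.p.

P80 = 438.4 µm

W = 10 Wi (P80^-0.5 − F80^-0.5)
P80^-0.5 = F80^-0.5 + W/(10 Wi)
  = 4.9700/(10·12.7) + 1/√13437 = 0.039134 + 0.008627 = 0.047761
P80 = (1/0.047761)² = 20.9377² = 438.39 µm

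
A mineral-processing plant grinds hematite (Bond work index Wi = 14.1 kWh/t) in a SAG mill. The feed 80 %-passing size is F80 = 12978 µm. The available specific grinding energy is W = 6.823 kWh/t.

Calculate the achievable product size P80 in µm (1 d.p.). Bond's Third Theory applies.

W = 10 Wi (P80^-0.5 − F80^-0.5)
⇒ 1/√P80 = W/(10·Wi) + 1/√F80
  = 6.8230/(10·14.1) + 1/√12978 = 0.048390 + 0.008778 = 0.057168
P80 = (1/0.057168)² = 17.4923² = 305.98 µm

P80 = 306.0 µm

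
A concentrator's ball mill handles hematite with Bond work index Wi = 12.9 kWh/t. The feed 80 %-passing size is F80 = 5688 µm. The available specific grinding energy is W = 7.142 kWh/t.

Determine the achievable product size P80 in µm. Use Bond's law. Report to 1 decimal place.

P80 = 212.4 µm

W = 10·Wi·[P80^(−½) − F80^(−½)]
P80^(−½) = W/(10 Wi) + F80^(−½)
  = 7.1420/(10·12.9) + 1/√5688 = 0.055364 + 0.013259 = 0.068624
P80 = (1/0.068624)² = 14.5722² = 212.35 µm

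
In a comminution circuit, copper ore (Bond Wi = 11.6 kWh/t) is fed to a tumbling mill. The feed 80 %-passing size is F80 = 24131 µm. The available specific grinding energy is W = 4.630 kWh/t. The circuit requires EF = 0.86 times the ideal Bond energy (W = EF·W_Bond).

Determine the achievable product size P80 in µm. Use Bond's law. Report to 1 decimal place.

W_Bond = 10·Wi·(1/√P₈₀ − 1/√F₈₀)
W_Bond = W / EF = 4.630 / 0.86 = 5.3837 kWh/t
P80^-0.5 = F80^-0.5 + W_Bond/(10 Wi)
  = 5.3837/(10·11.6) + 1/√24131 = 0.046411 + 0.006437 = 0.052849
P80 = (1/0.052849)² = 18.9219² = 358.04 µm

P80 = 358.0 µm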